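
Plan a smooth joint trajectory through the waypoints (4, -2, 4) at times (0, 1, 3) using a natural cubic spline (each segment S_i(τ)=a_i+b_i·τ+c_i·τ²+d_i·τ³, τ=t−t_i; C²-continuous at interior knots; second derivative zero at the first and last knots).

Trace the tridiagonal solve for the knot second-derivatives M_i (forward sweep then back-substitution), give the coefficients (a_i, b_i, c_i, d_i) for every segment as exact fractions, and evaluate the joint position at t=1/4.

Δ: Δ0=-6, Δ1=3
row 1: diag=6, rhs=54; c'=1/3, d'=9
back: M1=9
M: M0=0, M1=9, M2=0
seg 0: a=4, c=M0/2=0, d=(M1−M0)/(6·1)=3/2, b=Δ0−h0·(2M0+M1)/6=-15/2
seg 1: a=-2, c=M1/2=9/2, d=(M2−M1)/(6·2)=-3/4, b=Δ1−h1·(2M1+M2)/6=-3
t_q=1/4 → seg 0, τ=1/4; S=4+-15/2·τ+0·τ²+3/2·τ³=275/128

  seg 0: a=4 b=-15/2 c=0 d=3/2
  seg 1: a=-2 b=-3 c=9/2 d=-3/4
S(1/4) = 275/128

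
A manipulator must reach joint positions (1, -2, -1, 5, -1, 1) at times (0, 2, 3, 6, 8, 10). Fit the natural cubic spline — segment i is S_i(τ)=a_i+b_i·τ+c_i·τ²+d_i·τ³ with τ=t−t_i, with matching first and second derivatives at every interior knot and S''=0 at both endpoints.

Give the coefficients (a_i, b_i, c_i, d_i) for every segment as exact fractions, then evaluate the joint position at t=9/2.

  seg 0: a=1 b=-695/314 c=0 d=28/157
  seg 1: a=-2 b=-23/314 c=168/157 d=1/314
  seg 2: a=-1 b=326/157 c=339/314 d=-347/942
  seg 3: a=5 b=-437/314 c=-351/157 d=899/1256
  seg 4: a=-1 b=-274/157 c=1293/628 d=-431/1256
S(9/2) = 8291/2512

Δ: Δ0=-3/2, Δ1=1, Δ2=2, Δ3=-3, Δ4=1
row 1: diag=6, rhs=15; c'=1/6, d'=5/2
row 2: denom=8−1·1/6=47/6; d'=(6−1·5/2)/(47/6)=21/47
row 3: denom=10−3·18/47=416/47; d'=(-30−3·21/47)/(416/47)=-1473/416
row 4: denom=8−2·47/208=785/104; d'=(24−2·-1473/416)/(785/104)=1293/314
back: M4=1293/314
back: M3=-1473/416−47/208·1293/314=-702/157
back: M2=21/47−18/47·-702/157=339/157
back: M1=5/2−1/6·339/157=336/157
M: M0=0, M1=336/157, M2=339/157, M3=-702/157, M4=1293/314, M5=0
seg 0: a=1, c=M0/2=0, d=(M1−M0)/(6·2)=28/157, b=Δ0−h0·(2M0+M1)/6=-695/314
seg 1: a=-2, c=M1/2=168/157, d=(M2−M1)/(6·1)=1/314, b=Δ1−h1·(2M1+M2)/6=-23/314
seg 2: a=-1, c=M2/2=339/314, d=(M3−M2)/(6·3)=-347/942, b=Δ2−h2·(2M2+M3)/6=326/157
seg 3: a=5, c=M3/2=-351/157, d=(M4−M3)/(6·2)=899/1256, b=Δ3−h3·(2M3+M4)/6=-437/314
seg 4: a=-1, c=M4/2=1293/628, d=(M5−M4)/(6·2)=-431/1256, b=Δ4−h4·(2M4+M5)/6=-274/157
t_q=9/2 → seg 2, τ=3/2; S=-1+326/157·τ+339/314·τ²+-347/942·τ³=8291/2512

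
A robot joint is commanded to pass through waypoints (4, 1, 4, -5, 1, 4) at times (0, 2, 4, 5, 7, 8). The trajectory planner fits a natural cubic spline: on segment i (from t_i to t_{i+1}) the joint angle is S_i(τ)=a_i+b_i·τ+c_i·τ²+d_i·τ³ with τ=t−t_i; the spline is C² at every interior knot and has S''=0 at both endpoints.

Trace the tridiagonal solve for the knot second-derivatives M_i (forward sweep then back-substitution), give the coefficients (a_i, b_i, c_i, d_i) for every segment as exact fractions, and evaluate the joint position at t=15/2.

Δ: Δ0=-3/2, Δ1=3/2, Δ2=-9, Δ3=3, Δ4=3
row 1: diag=8, rhs=18; c'=1/4, d'=9/4
row 2: denom=6−2·1/4=11/2; d'=(-63−2·9/4)/(11/2)=-135/11
row 3: denom=6−1·2/11=64/11; d'=(72−1·-135/11)/(64/11)=927/64
row 4: denom=6−2·11/32=85/16; d'=(0−2·927/64)/(85/16)=-927/170
back: M4=-927/170
back: M3=927/64−11/32·-927/170=2781/170
back: M2=-135/11−2/11·2781/170=-1296/85
back: M1=9/4−1/4·-1296/85=2061/340
M: M0=0, M1=2061/340, M2=-1296/85, M3=2781/170, M4=-927/170, M5=0
seg 0: a=4, c=M0/2=0, d=(M1−M0)/(6·2)=687/1360, b=Δ0−h0·(2M0+M1)/6=-1197/340
seg 1: a=1, c=M1/2=2061/680, d=(M2−M1)/(6·2)=-483/272, b=Δ1−h1·(2M1+M2)/6=216/85
seg 2: a=4, c=M2/2=-648/85, d=(M3−M2)/(6·1)=1791/340, b=Δ2−h2·(2M2+M3)/6=-2259/340
seg 3: a=-5, c=M3/2=2781/340, d=(M4−M3)/(6·2)=-309/170, b=Δ3−h3·(2M3+M4)/6=-207/34
seg 4: a=1, c=M4/2=-927/340, d=(M5−M4)/(6·1)=309/340, b=Δ4−h4·(2M4+M5)/6=819/170
t_q=15/2 → seg 4, τ=1/2; S=1+819/170·τ+-927/340·τ²+309/340·τ³=7727/2720

  seg 0: a=4 b=-1197/340 c=0 d=687/1360
  seg 1: a=1 b=216/85 c=2061/680 d=-483/272
  seg 2: a=4 b=-2259/340 c=-648/85 d=1791/340
  seg 3: a=-5 b=-207/34 c=2781/340 d=-309/170
  seg 4: a=1 b=819/170 c=-927/340 d=309/340
S(15/2) = 7727/2720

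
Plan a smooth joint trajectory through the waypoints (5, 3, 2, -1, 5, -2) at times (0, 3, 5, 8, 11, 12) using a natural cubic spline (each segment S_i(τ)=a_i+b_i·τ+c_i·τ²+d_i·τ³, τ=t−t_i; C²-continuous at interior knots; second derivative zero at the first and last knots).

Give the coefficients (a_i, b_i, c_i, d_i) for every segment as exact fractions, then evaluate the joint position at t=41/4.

  seg 0: a=5 b=-1111/1272 c=0 d=263/11448
  seg 1: a=3 b=-161/636 c=263/1272 d=-35/212
  seg 2: a=2 b=-895/636 c=-997/1272 d=3509/11448
  seg 3: a=-1 b=2755/1272 c=314/159 d=-7747/11448
  seg 4: a=5 b=-2707/636 c=-1745/424 d=1745/1272
S(41/4) = 167231/27136

Δ: Δ0=-2/3, Δ1=-1/2, Δ2=-1, Δ3=2, Δ4=-7
row 1: diag=10, rhs=1; c'=1/5, d'=1/10
row 2: denom=10−2·1/5=48/5; d'=(-3−2·1/10)/(48/5)=-1/3
row 3: denom=12−3·5/16=177/16; d'=(18−3·-1/3)/(177/16)=304/177
row 4: denom=8−3·16/59=424/59; d'=(-54−3·304/177)/(424/59)=-1745/212
back: M4=-1745/212
back: M3=304/177−16/59·-1745/212=628/159
back: M2=-1/3−5/16·628/159=-997/636
back: M1=1/10−1/5·-997/636=263/636
M: M0=0, M1=263/636, M2=-997/636, M3=628/159, M4=-1745/212, M5=0
seg 0: a=5, c=M0/2=0, d=(M1−M0)/(6·3)=263/11448, b=Δ0−h0·(2M0+M1)/6=-1111/1272
seg 1: a=3, c=M1/2=263/1272, d=(M2−M1)/(6·2)=-35/212, b=Δ1−h1·(2M1+M2)/6=-161/636
seg 2: a=2, c=M2/2=-997/1272, d=(M3−M2)/(6·3)=3509/11448, b=Δ2−h2·(2M2+M3)/6=-895/636
seg 3: a=-1, c=M3/2=314/159, d=(M4−M3)/(6·3)=-7747/11448, b=Δ3−h3·(2M3+M4)/6=2755/1272
seg 4: a=5, c=M4/2=-1745/424, d=(M5−M4)/(6·1)=1745/1272, b=Δ4−h4·(2M4+M5)/6=-2707/636
t_q=41/4 → seg 3, τ=9/4; S=-1+2755/1272·τ+314/159·τ²+-7747/11448·τ³=167231/27136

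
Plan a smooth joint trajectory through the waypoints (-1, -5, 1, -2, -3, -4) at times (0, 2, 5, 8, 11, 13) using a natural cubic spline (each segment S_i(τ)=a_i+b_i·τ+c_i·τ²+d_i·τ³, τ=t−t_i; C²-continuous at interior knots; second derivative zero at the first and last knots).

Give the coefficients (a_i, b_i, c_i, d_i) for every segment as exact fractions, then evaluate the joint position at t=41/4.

  seg 0: a=-1 b=-11635/3807 c=0 d=4021/15228
  seg 1: a=-5 b=428/3807 c=4021/2538 d=-21817/68526
  seg 2: a=1 b=7783/7614 c=-4877/3807 d=295/1458
  seg 3: a=-2 b=-4573/3807 c=4111/7614 d=-5725/68526
  seg 4: a=-3 b=-1655/7614 c=-269/1269 d=269/7614
S(41/4) = -158153/54144

Δ: Δ0=-2, Δ1=2, Δ2=-1, Δ3=-1/3, Δ4=-1/2
row 1: diag=10, rhs=24; c'=3/10, d'=12/5
row 2: denom=12−3·3/10=111/10; d'=(-18−3·12/5)/(111/10)=-84/37
row 3: denom=12−3·10/37=414/37; d'=(4−3·-84/37)/(414/37)=200/207
row 4: denom=10−3·37/138=423/46; d'=(-1−3·200/207)/(423/46)=-538/1269
back: M4=-538/1269
back: M3=200/207−37/138·-538/1269=4111/3807
back: M2=-84/37−10/37·4111/3807=-9754/3807
back: M1=12/5−3/10·-9754/3807=4021/1269
M: M0=0, M1=4021/1269, M2=-9754/3807, M3=4111/3807, M4=-538/1269, M5=0
seg 0: a=-1, c=M0/2=0, d=(M1−M0)/(6·2)=4021/15228, b=Δ0−h0·(2M0+M1)/6=-11635/3807
seg 1: a=-5, c=M1/2=4021/2538, d=(M2−M1)/(6·3)=-21817/68526, b=Δ1−h1·(2M1+M2)/6=428/3807
seg 2: a=1, c=M2/2=-4877/3807, d=(M3−M2)/(6·3)=295/1458, b=Δ2−h2·(2M2+M3)/6=7783/7614
seg 3: a=-2, c=M3/2=4111/7614, d=(M4−M3)/(6·3)=-5725/68526, b=Δ3−h3·(2M3+M4)/6=-4573/3807
seg 4: a=-3, c=M4/2=-269/1269, d=(M5−M4)/(6·2)=269/7614, b=Δ4−h4·(2M4+M5)/6=-1655/7614
t_q=41/4 → seg 3, τ=9/4; S=-2+-4573/3807·τ+4111/7614·τ²+-5725/68526·τ³=-158153/54144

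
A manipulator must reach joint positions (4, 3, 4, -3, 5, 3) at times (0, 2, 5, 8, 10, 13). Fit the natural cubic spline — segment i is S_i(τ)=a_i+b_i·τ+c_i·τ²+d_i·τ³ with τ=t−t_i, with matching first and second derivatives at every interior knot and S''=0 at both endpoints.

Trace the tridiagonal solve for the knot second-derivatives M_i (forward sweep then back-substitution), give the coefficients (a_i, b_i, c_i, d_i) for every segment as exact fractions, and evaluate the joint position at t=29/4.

Δ: Δ0=-1/2, Δ1=1/3, Δ2=-7/3, Δ3=4, Δ4=-2/3
row 1: diag=10, rhs=5; c'=3/10, d'=1/2
row 2: denom=12−3·3/10=111/10; d'=(-16−3·1/2)/(111/10)=-175/111
row 3: denom=10−3·10/37=340/37; d'=(38−3·-175/111)/(340/37)=93/20
row 4: denom=10−2·37/170=813/85; d'=(-28−2·93/20)/(813/85)=-6341/1626
back: M4=-6341/1626
back: M3=93/20−37/170·-6341/1626=8941/1626
back: M2=-175/111−10/37·8941/1626=-830/271
back: M1=1/2−3/10·-830/271=769/542
M: M0=0, M1=769/542, M2=-830/271, M3=8941/1626, M4=-6341/1626, M5=0
seg 0: a=4, c=M0/2=0, d=(M1−M0)/(6·2)=769/6504, b=Δ0−h0·(2M0+M1)/6=-791/813
seg 1: a=3, c=M1/2=769/1084, d=(M2−M1)/(6·3)=-2429/9756, b=Δ1−h1·(2M1+M2)/6=725/1626
seg 2: a=4, c=M2/2=-415/271, d=(M3−M2)/(6·3)=13921/29268, b=Δ2−h2·(2M2+M3)/6=-6569/3252
seg 3: a=-3, c=M3/2=8941/3252, d=(M4−M3)/(6·2)=-849/1084, b=Δ3−h3·(2M3+M4)/6=2657/1626
seg 4: a=5, c=M4/2=-6341/3252, d=(M5−M4)/(6·3)=6341/29268, b=Δ4−h4·(2M4+M5)/6=5257/1626
t_q=29/4 → seg 2, τ=9/4; S=4+-6569/3252·τ+-415/271·τ²+13921/29268·τ³=-199781/69376

  seg 0: a=4 b=-791/813 c=0 d=769/6504
  seg 1: a=3 b=725/1626 c=769/1084 d=-2429/9756
  seg 2: a=4 b=-6569/3252 c=-415/271 d=13921/29268
  seg 3: a=-3 b=2657/1626 c=8941/3252 d=-849/1084
  seg 4: a=5 b=5257/1626 c=-6341/3252 d=6341/29268
S(29/4) = -199781/69376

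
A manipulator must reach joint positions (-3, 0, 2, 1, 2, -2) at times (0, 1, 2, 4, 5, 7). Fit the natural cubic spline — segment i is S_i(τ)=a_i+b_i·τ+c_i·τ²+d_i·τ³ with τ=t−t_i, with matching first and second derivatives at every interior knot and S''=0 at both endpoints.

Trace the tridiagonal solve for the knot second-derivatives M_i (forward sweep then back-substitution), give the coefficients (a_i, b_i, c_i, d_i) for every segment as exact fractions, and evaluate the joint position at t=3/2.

  seg 0: a=-3 b=4403/1418 c=0 d=-149/1418
  seg 1: a=0 b=1978/709 c=-447/1418 d=-673/1418
  seg 2: a=2 b=1043/1418 c=-1233/709 d=795/1418
  seg 3: a=1 b=719/1418 c=1152/709 d=-1605/1418
  seg 4: a=2 b=256/709 c=-2511/1418 d=837/2836
S(3/2) = 14257/11344

Δ: Δ0=3, Δ1=2, Δ2=-1/2, Δ3=1, Δ4=-2
row 1: diag=4, rhs=-6; c'=1/4, d'=-3/2
row 2: denom=6−1·1/4=23/4; d'=(-15−1·-3/2)/(23/4)=-54/23
row 3: denom=6−2·8/23=122/23; d'=(9−2·-54/23)/(122/23)=315/122
row 4: denom=6−1·23/122=709/122; d'=(-18−1·315/122)/(709/122)=-2511/709
back: M4=-2511/709
back: M3=315/122−23/122·-2511/709=2304/709
back: M2=-54/23−8/23·2304/709=-2466/709
back: M1=-3/2−1/4·-2466/709=-447/709
M: M0=0, M1=-447/709, M2=-2466/709, M3=2304/709, M4=-2511/709, M5=0
seg 0: a=-3, c=M0/2=0, d=(M1−M0)/(6·1)=-149/1418, b=Δ0−h0·(2M0+M1)/6=4403/1418
seg 1: a=0, c=M1/2=-447/1418, d=(M2−M1)/(6·1)=-673/1418, b=Δ1−h1·(2M1+M2)/6=1978/709
seg 2: a=2, c=M2/2=-1233/709, d=(M3−M2)/(6·2)=795/1418, b=Δ2−h2·(2M2+M3)/6=1043/1418
seg 3: a=1, c=M3/2=1152/709, d=(M4−M3)/(6·1)=-1605/1418, b=Δ3−h3·(2M3+M4)/6=719/1418
seg 4: a=2, c=M4/2=-2511/1418, d=(M5−M4)/(6·2)=837/2836, b=Δ4−h4·(2M4+M5)/6=256/709
t_q=3/2 → seg 1, τ=1/2; S=0+1978/709·τ+-447/1418·τ²+-673/1418·τ³=14257/11344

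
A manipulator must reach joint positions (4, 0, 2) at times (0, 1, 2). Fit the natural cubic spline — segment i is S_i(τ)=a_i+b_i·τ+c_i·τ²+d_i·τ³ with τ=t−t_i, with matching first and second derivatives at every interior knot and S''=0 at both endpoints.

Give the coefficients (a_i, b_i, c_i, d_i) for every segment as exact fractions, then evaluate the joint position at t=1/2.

Δ: Δ0=-4, Δ1=2
row 1: diag=4, rhs=36; c'=1/4, d'=9
back: M1=9
M: M0=0, M1=9, M2=0
seg 0: a=4, c=M0/2=0, d=(M1−M0)/(6·1)=3/2, b=Δ0−h0·(2M0+M1)/6=-11/2
seg 1: a=0, c=M1/2=9/2, d=(M2−M1)/(6·1)=-3/2, b=Δ1−h1·(2M1+M2)/6=-1
t_q=1/2 → seg 0, τ=1/2; S=4+-11/2·τ+0·τ²+3/2·τ³=23/16

  seg 0: a=4 b=-11/2 c=0 d=3/2
  seg 1: a=0 b=-1 c=9/2 d=-3/2
S(1/2) = 23/16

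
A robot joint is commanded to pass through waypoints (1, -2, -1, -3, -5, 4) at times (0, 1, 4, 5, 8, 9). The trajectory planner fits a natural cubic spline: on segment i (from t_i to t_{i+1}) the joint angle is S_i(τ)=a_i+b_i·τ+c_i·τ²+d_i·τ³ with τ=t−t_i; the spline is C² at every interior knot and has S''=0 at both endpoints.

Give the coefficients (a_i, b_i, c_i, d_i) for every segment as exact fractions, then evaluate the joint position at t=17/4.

  seg 0: a=1 b=-3551/987 c=0 d=590/987
  seg 1: a=-2 b=-1781/987 c=590/329 d=-3200/8883
  seg 2: a=-1 b=-761/987 c=-1430/987 d=31/141
  seg 3: a=-3 b=-990/329 c=-779/987 d=4649/8883
  seg 4: a=-5 b=2101/329 c=1290/329 d=-430/329
S(17/4) = -26949/21056

Δ: Δ0=-3, Δ1=1/3, Δ2=-2, Δ3=-2/3, Δ4=9
row 1: diag=8, rhs=20; c'=3/8, d'=5/2
row 2: denom=8−3·3/8=55/8; d'=(-14−3·5/2)/(55/8)=-172/55
row 3: denom=8−1·8/55=432/55; d'=(8−1·-172/55)/(432/55)=17/12
row 4: denom=8−3·55/144=329/48; d'=(58−3·17/12)/(329/48)=2580/329
back: M4=2580/329
back: M3=17/12−55/144·2580/329=-1558/987
back: M2=-172/55−8/55·-1558/987=-2860/987
back: M1=5/2−3/8·-2860/987=1180/329
M: M0=0, M1=1180/329, M2=-2860/987, M3=-1558/987, M4=2580/329, M5=0
seg 0: a=1, c=M0/2=0, d=(M1−M0)/(6·1)=590/987, b=Δ0−h0·(2M0+M1)/6=-3551/987
seg 1: a=-2, c=M1/2=590/329, d=(M2−M1)/(6·3)=-3200/8883, b=Δ1−h1·(2M1+M2)/6=-1781/987
seg 2: a=-1, c=M2/2=-1430/987, d=(M3−M2)/(6·1)=31/141, b=Δ2−h2·(2M2+M3)/6=-761/987
seg 3: a=-3, c=M3/2=-779/987, d=(M4−M3)/(6·3)=4649/8883, b=Δ3−h3·(2M3+M4)/6=-990/329
seg 4: a=-5, c=M4/2=1290/329, d=(M5−M4)/(6·1)=-430/329, b=Δ4−h4·(2M4+M5)/6=2101/329
t_q=17/4 → seg 2, τ=1/4; S=-1+-761/987·τ+-1430/987·τ²+31/141·τ³=-26949/21056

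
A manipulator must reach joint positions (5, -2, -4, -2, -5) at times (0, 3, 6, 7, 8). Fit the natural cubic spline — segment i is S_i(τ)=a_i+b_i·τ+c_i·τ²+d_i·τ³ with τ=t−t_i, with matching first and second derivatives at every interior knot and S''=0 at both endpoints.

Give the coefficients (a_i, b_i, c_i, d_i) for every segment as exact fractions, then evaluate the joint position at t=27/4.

  seg 0: a=5 b=-19/8 c=0 d=1/216
  seg 1: a=-2 b=-9/4 c=1/24 d=35/216
  seg 2: a=-4 b=19/8 c=3/2 d=-15/8
  seg 3: a=-2 b=-1/4 c=-33/8 d=11/8
S(27/4) = -1109/512

Δ: Δ0=-7/3, Δ1=-2/3, Δ2=2, Δ3=-3
row 1: diag=12, rhs=10; c'=1/4, d'=5/6
row 2: denom=8−3·1/4=29/4; d'=(16−3·5/6)/(29/4)=54/29
row 3: denom=4−1·4/29=112/29; d'=(-30−1·54/29)/(112/29)=-33/4
back: M3=-33/4
back: M2=54/29−4/29·-33/4=3
back: M1=5/6−1/4·3=1/12
M: M0=0, M1=1/12, M2=3, M3=-33/4, M4=0
seg 0: a=5, c=M0/2=0, d=(M1−M0)/(6·3)=1/216, b=Δ0−h0·(2M0+M1)/6=-19/8
seg 1: a=-2, c=M1/2=1/24, d=(M2−M1)/(6·3)=35/216, b=Δ1−h1·(2M1+M2)/6=-9/4
seg 2: a=-4, c=M2/2=3/2, d=(M3−M2)/(6·1)=-15/8, b=Δ2−h2·(2M2+M3)/6=19/8
seg 3: a=-2, c=M3/2=-33/8, d=(M4−M3)/(6·1)=11/8, b=Δ3−h3·(2M3+M4)/6=-1/4
t_q=27/4 → seg 2, τ=3/4; S=-4+19/8·τ+3/2·τ²+-15/8·τ³=-1109/512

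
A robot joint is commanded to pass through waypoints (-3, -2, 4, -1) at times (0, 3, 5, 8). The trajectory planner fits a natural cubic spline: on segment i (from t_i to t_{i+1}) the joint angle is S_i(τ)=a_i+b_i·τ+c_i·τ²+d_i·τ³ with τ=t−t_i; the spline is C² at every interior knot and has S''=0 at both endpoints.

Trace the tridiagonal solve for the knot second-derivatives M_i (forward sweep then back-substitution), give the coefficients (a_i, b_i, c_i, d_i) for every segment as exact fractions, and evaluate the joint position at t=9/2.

Δ: Δ0=1/3, Δ1=3, Δ2=-5/3
row 1: diag=10, rhs=16; c'=1/5, d'=8/5
row 2: denom=10−2·1/5=48/5; d'=(-28−2·8/5)/(48/5)=-13/4
back: M2=-13/4
back: M1=8/5−1/5·-13/4=9/4
M: M0=0, M1=9/4, M2=-13/4, M3=0
seg 0: a=-3, c=M0/2=0, d=(M1−M0)/(6·3)=1/8, b=Δ0−h0·(2M0+M1)/6=-19/24
seg 1: a=-2, c=M1/2=9/8, d=(M2−M1)/(6·2)=-11/24, b=Δ1−h1·(2M1+M2)/6=31/12
seg 2: a=4, c=M2/2=-13/8, d=(M3−M2)/(6·3)=13/72, b=Δ2−h2·(2M2+M3)/6=19/12
t_q=9/2 → seg 1, τ=3/2; S=-2+31/12·τ+9/8·τ²+-11/24·τ³=183/64

  seg 0: a=-3 b=-19/24 c=0 d=1/8
  seg 1: a=-2 b=31/12 c=9/8 d=-11/24
  seg 2: a=4 b=19/12 c=-13/8 d=13/72
S(9/2) = 183/64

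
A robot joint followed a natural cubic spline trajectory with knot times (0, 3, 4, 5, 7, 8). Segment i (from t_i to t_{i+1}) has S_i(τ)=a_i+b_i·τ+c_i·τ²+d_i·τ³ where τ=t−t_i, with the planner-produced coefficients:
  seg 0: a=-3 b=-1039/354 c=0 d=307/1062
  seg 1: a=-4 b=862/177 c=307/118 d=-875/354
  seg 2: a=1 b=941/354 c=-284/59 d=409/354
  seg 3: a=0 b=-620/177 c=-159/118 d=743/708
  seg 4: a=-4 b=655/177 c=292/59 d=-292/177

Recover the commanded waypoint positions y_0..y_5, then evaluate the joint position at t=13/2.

y_0 = S_0(0) = a_0 = -3
y_1 = S_1(0) = a_1 = -4
y_2 = S_2(0) = a_2 = 1
y_3 = S_3(0) = a_3 = 0
y_4 = S_4(0) = a_4 = -4
y_5 = S_4(1) = 3
t_q=13/2 is in segment 3 (τ=3/2); S_3(τ)=-8957/1888

y_0=-3 y_1=-4 y_2=1 y_3=0 y_4=-4 y_5=3
S(13/2) = -8957/1888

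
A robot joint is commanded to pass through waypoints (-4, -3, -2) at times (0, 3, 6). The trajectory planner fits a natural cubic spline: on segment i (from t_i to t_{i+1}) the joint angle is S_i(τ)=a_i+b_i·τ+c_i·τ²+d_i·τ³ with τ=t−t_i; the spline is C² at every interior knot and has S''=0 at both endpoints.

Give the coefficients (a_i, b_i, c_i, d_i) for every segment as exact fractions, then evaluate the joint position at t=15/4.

  seg 0: a=-4 b=1/3 c=0 d=0
  seg 1: a=-3 b=1/3 c=0 d=0
S(15/4) = -11/4

Δ: Δ0=1/3, Δ1=1/3
row 1: diag=12, rhs=0; c'=1/4, d'=0
back: M1=0
M: M0=0, M1=0, M2=0
seg 0: a=-4, c=M0/2=0, d=(M1−M0)/(6·3)=0, b=Δ0−h0·(2M0+M1)/6=1/3
seg 1: a=-3, c=M1/2=0, d=(M2−M1)/(6·3)=0, b=Δ1−h1·(2M1+M2)/6=1/3
t_q=15/4 → seg 1, τ=3/4; S=-3+1/3·τ+0·τ²+0·τ³=-11/4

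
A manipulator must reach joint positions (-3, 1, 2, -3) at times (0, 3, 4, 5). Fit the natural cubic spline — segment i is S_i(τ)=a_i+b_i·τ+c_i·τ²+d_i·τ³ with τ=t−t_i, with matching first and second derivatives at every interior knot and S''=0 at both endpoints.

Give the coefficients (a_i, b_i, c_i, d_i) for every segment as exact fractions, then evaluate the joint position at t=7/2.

Δ: Δ0=4/3, Δ1=1, Δ2=-5
row 1: diag=8, rhs=-2; c'=1/8, d'=-1/4
row 2: denom=4−1·1/8=31/8; d'=(-36−1·-1/4)/(31/8)=-286/31
back: M2=-286/31
back: M1=-1/4−1/8·-286/31=28/31
M: M0=0, M1=28/31, M2=-286/31, M3=0
seg 0: a=-3, c=M0/2=0, d=(M1−M0)/(6·3)=14/279, b=Δ0−h0·(2M0+M1)/6=82/93
seg 1: a=1, c=M1/2=14/31, d=(M2−M1)/(6·1)=-157/93, b=Δ1−h1·(2M1+M2)/6=208/93
seg 2: a=2, c=M2/2=-143/31, d=(M3−M2)/(6·1)=143/93, b=Δ2−h2·(2M2+M3)/6=-179/93
t_q=7/2 → seg 1, τ=1/2; S=1+208/93·τ+14/31·τ²+-157/93·τ³=501/248

  seg 0: a=-3 b=82/93 c=0 d=14/279
  seg 1: a=1 b=208/93 c=14/31 d=-157/93
  seg 2: a=2 b=-179/93 c=-143/31 d=143/93
S(7/2) = 501/248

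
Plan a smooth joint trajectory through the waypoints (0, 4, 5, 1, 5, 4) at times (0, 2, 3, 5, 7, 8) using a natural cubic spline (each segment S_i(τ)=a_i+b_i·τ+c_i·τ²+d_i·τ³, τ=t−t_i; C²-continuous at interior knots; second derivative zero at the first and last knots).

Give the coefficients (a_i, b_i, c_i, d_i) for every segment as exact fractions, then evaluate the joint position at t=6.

Δ: Δ0=2, Δ1=1, Δ2=-2, Δ3=2, Δ4=-1
row 1: diag=6, rhs=-6; c'=1/6, d'=-1
row 2: denom=6−1·1/6=35/6; d'=(-18−1·-1)/(35/6)=-102/35
row 3: denom=8−2·12/35=256/35; d'=(24−2·-102/35)/(256/35)=261/64
row 4: denom=6−2·35/128=349/64; d'=(-18−2·261/64)/(349/64)=-1674/349
back: M4=-1674/349
back: M3=261/64−35/128·-1674/349=1881/349
back: M2=-102/35−12/35·1881/349=-1662/349
back: M1=-1−1/6·-1662/349=-72/349
M: M0=0, M1=-72/349, M2=-1662/349, M3=1881/349, M4=-1674/349, M5=0
seg 0: a=0, c=M0/2=0, d=(M1−M0)/(6·2)=-6/349, b=Δ0−h0·(2M0+M1)/6=722/349
seg 1: a=4, c=M1/2=-36/349, d=(M2−M1)/(6·1)=-265/349, b=Δ1−h1·(2M1+M2)/6=650/349
seg 2: a=5, c=M2/2=-831/349, d=(M3−M2)/(6·2)=1181/1396, b=Δ2−h2·(2M2+M3)/6=-217/349
seg 3: a=1, c=M3/2=1881/698, d=(M4−M3)/(6·2)=-1185/1396, b=Δ3−h3·(2M3+M4)/6=2/349
seg 4: a=5, c=M4/2=-837/349, d=(M5−M4)/(6·1)=279/349, b=Δ4−h4·(2M4+M5)/6=209/349
t_q=6 → seg 3, τ=1; S=1+2/349·τ+1881/698·τ²+-1185/1396·τ³=3981/1396

  seg 0: a=0 b=722/349 c=0 d=-6/349
  seg 1: a=4 b=650/349 c=-36/349 d=-265/349
  seg 2: a=5 b=-217/349 c=-831/349 d=1181/1396
  seg 3: a=1 b=2/349 c=1881/698 d=-1185/1396
  seg 4: a=5 b=209/349 c=-837/349 d=279/349
S(6) = 3981/1396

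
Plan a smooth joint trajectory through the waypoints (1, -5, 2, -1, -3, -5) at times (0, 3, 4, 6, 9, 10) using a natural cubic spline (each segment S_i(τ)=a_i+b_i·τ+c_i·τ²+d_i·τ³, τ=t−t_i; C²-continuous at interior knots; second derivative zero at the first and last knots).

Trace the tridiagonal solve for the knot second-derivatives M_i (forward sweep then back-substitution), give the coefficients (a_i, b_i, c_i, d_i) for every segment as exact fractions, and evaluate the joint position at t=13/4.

Δ: Δ0=-2, Δ1=7, Δ2=-3/2, Δ3=-2/3, Δ4=-2
row 1: diag=8, rhs=54; c'=1/8, d'=27/4
row 2: denom=6−1·1/8=47/8; d'=(-51−1·27/4)/(47/8)=-462/47
row 3: denom=10−2·16/47=438/47; d'=(5−2·-462/47)/(438/47)=1159/438
row 4: denom=8−3·47/146=1027/146; d'=(-8−3·1159/438)/(1027/146)=-179/79
back: M4=-179/79
back: M3=1159/438−47/146·-179/79=800/237
back: M2=-462/47−16/47·800/237=-2602/237
back: M1=27/4−1/8·-2602/237=1925/237
M: M0=0, M1=1925/237, M2=-2602/237, M3=800/237, M4=-179/79, M5=0
seg 0: a=1, c=M0/2=0, d=(M1−M0)/(6·3)=1925/4266, b=Δ0−h0·(2M0+M1)/6=-2873/474
seg 1: a=-5, c=M1/2=1925/474, d=(M2−M1)/(6·1)=-503/158, b=Δ1−h1·(2M1+M2)/6=1451/237
seg 2: a=2, c=M2/2=-1301/237, d=(M3−M2)/(6·2)=189/158, b=Δ2−h2·(2M2+M3)/6=2225/474
seg 3: a=-1, c=M3/2=400/237, d=(M4−M3)/(6·3)=-1337/4266, b=Δ3−h3·(2M3+M4)/6=-1379/474
seg 4: a=-3, c=M4/2=-179/158, d=(M5−M4)/(6·1)=179/474, b=Δ4−h4·(2M4+M5)/6=-295/237
t_q=13/4 → seg 1, τ=1/4; S=-5+1451/237·τ+1925/474·τ²+-503/158·τ³=-33019/10112

  seg 0: a=1 b=-2873/474 c=0 d=1925/4266
  seg 1: a=-5 b=1451/237 c=1925/474 d=-503/158
  seg 2: a=2 b=2225/474 c=-1301/237 d=189/158
  seg 3: a=-1 b=-1379/474 c=400/237 d=-1337/4266
  seg 4: a=-3 b=-295/237 c=-179/158 d=179/474
S(13/4) = -33019/10112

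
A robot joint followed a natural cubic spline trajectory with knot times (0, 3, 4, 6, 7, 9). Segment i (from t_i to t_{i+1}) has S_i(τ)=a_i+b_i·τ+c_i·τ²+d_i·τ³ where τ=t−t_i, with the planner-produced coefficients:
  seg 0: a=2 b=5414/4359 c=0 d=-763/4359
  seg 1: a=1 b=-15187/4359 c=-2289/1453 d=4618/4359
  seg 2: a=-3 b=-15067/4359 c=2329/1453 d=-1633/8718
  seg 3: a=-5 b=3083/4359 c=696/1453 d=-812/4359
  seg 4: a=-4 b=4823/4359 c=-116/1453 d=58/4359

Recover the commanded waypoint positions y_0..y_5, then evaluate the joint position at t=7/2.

y_0 = S_0(0) = a_0 = 2
y_1 = S_1(0) = a_1 = 1
y_2 = S_2(0) = a_2 = -3
y_3 = S_3(0) = a_3 = -5
y_4 = S_4(0) = a_4 = -4
y_5 = S_4(2) = -2
t_q=7/2 is in segment 1 (τ=1/2); S_1(τ)=-1458/1453

y_0=2 y_1=1 y_2=-3 y_3=-5 y_4=-4 y_5=-2
S(7/2) = -1458/1453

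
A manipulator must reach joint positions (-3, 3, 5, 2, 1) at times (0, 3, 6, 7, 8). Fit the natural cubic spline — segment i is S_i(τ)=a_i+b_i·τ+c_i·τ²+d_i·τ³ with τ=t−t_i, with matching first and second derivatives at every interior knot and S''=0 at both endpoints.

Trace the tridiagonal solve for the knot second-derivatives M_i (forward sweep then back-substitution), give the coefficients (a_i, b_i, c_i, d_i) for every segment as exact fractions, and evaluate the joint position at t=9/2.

Δ: Δ0=2, Δ1=2/3, Δ2=-3, Δ3=-1
row 1: diag=12, rhs=-8; c'=1/4, d'=-2/3
row 2: denom=8−3·1/4=29/4; d'=(-22−3·-2/3)/(29/4)=-80/29
row 3: denom=4−1·4/29=112/29; d'=(12−1·-80/29)/(112/29)=107/28
back: M3=107/28
back: M2=-80/29−4/29·107/28=-23/7
back: M1=-2/3−1/4·-23/7=13/84
M: M0=0, M1=13/84, M2=-23/7, M3=107/28, M4=0
seg 0: a=-3, c=M0/2=0, d=(M1−M0)/(6·3)=13/1512, b=Δ0−h0·(2M0+M1)/6=323/168
seg 1: a=3, c=M1/2=13/168, d=(M2−M1)/(6·3)=-289/1512, b=Δ1−h1·(2M1+M2)/6=181/84
seg 2: a=5, c=M2/2=-23/14, d=(M3−M2)/(6·1)=199/168, b=Δ2−h2·(2M2+M3)/6=-61/24
seg 3: a=2, c=M3/2=107/56, d=(M4−M3)/(6·1)=-107/168, b=Δ3−h3·(2M3+M4)/6=-191/84
t_q=9/2 → seg 1, τ=3/2; S=3+181/84·τ+13/168·τ²+-289/1512·τ³=2581/448

  seg 0: a=-3 b=323/168 c=0 d=13/1512
  seg 1: a=3 b=181/84 c=13/168 d=-289/1512
  seg 2: a=5 b=-61/24 c=-23/14 d=199/168
  seg 3: a=2 b=-191/84 c=107/56 d=-107/168
S(9/2) = 2581/448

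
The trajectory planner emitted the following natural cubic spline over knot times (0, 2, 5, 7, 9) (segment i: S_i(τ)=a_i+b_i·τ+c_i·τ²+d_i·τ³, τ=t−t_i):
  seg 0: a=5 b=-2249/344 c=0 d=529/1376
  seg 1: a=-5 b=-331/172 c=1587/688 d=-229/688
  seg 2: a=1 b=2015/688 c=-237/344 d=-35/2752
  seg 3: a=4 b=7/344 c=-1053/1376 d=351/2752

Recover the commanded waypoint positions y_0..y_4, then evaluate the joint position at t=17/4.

y_0 = S_0(0) = a_0 = 5
y_1 = S_1(0) = a_1 = -5
y_2 = S_2(0) = a_2 = 1
y_3 = S_3(0) = a_3 = 4
y_4 = S_3(2) = 2
t_q=17/4 is in segment 1 (τ=9/4); S_1(τ)=-63569/44032

y_0=5 y_1=-5 y_2=1 y_3=4 y_4=2
S(17/4) = -63569/44032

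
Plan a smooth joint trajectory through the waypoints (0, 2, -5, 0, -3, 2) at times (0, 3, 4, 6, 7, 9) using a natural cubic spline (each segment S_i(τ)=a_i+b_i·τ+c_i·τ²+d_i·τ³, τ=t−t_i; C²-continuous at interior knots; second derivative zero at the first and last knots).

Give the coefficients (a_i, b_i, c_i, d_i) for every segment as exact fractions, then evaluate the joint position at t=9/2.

  seg 0: a=0 b=38851/8718 c=0 d=-3671/8718
  seg 1: a=2 b=-30133/4359 c=-11013/2906 d=32279/8718
  seg 2: a=-5 b=-29507/8718 c=10633/1453 d=-38147/17436
  seg 3: a=0 b=-3197/8718 c=-16881/2906 d=13843/4359
  seg 4: a=-3 b=-21425/8718 c=10805/2906 d=-10805/17436
S(9/2) = -238817/46496

Δ: Δ0=2/3, Δ1=-7, Δ2=5/2, Δ3=-3, Δ4=5/2
row 1: diag=8, rhs=-46; c'=1/8, d'=-23/4
row 2: denom=6−1·1/8=47/8; d'=(57−1·-23/4)/(47/8)=502/47
row 3: denom=6−2·16/47=250/47; d'=(-33−2·502/47)/(250/47)=-511/50
row 4: denom=6−1·47/250=1453/250; d'=(33−1·-511/50)/(1453/250)=10805/1453
back: M4=10805/1453
back: M3=-511/50−47/250·10805/1453=-16881/1453
back: M2=502/47−16/47·-16881/1453=21266/1453
back: M1=-23/4−1/8·21266/1453=-11013/1453
M: M0=0, M1=-11013/1453, M2=21266/1453, M3=-16881/1453, M4=10805/1453, M5=0
seg 0: a=0, c=M0/2=0, d=(M1−M0)/(6·3)=-3671/8718, b=Δ0−h0·(2M0+M1)/6=38851/8718
seg 1: a=2, c=M1/2=-11013/2906, d=(M2−M1)/(6·1)=32279/8718, b=Δ1−h1·(2M1+M2)/6=-30133/4359
seg 2: a=-5, c=M2/2=10633/1453, d=(M3−M2)/(6·2)=-38147/17436, b=Δ2−h2·(2M2+M3)/6=-29507/8718
seg 3: a=0, c=M3/2=-16881/2906, d=(M4−M3)/(6·1)=13843/4359, b=Δ3−h3·(2M3+M4)/6=-3197/8718
seg 4: a=-3, c=M4/2=10805/2906, d=(M5−M4)/(6·2)=-10805/17436, b=Δ4−h4·(2M4+M5)/6=-21425/8718
t_q=9/2 → seg 2, τ=1/2; S=-5+-29507/8718·τ+10633/1453·τ²+-38147/17436·τ³=-238817/46496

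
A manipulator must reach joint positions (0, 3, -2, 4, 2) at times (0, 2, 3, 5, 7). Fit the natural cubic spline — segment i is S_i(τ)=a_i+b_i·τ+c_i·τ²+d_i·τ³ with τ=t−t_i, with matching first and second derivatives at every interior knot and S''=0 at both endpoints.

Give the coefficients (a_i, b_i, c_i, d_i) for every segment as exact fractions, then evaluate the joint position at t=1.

  seg 0: a=0 b=275/64 c=0 d=-179/256
  seg 1: a=3 b=-131/32 c=-537/128 d=421/128
  seg 2: a=-2 b=-335/128 c=363/64 d=-733/512
  seg 3: a=4 b=185/64 c=-747/256 d=249/512
S(1) = 921/256

Δ: Δ0=3/2, Δ1=-5, Δ2=3, Δ3=-1
row 1: diag=6, rhs=-39; c'=1/6, d'=-13/2
row 2: denom=6−1·1/6=35/6; d'=(48−1·-13/2)/(35/6)=327/35
row 3: denom=8−2·12/35=256/35; d'=(-24−2·327/35)/(256/35)=-747/128
back: M3=-747/128
back: M2=327/35−12/35·-747/128=363/32
back: M1=-13/2−1/6·363/32=-537/64
M: M0=0, M1=-537/64, M2=363/32, M3=-747/128, M4=0
seg 0: a=0, c=M0/2=0, d=(M1−M0)/(6·2)=-179/256, b=Δ0−h0·(2M0+M1)/6=275/64
seg 1: a=3, c=M1/2=-537/128, d=(M2−M1)/(6·1)=421/128, b=Δ1−h1·(2M1+M2)/6=-131/32
seg 2: a=-2, c=M2/2=363/64, d=(M3−M2)/(6·2)=-733/512, b=Δ2−h2·(2M2+M3)/6=-335/128
seg 3: a=4, c=M3/2=-747/256, d=(M4−M3)/(6·2)=249/512, b=Δ3−h3·(2M3+M4)/6=185/64
t_q=1 → seg 0, τ=1; S=0+275/64·τ+0·τ²+-179/256·τ³=921/256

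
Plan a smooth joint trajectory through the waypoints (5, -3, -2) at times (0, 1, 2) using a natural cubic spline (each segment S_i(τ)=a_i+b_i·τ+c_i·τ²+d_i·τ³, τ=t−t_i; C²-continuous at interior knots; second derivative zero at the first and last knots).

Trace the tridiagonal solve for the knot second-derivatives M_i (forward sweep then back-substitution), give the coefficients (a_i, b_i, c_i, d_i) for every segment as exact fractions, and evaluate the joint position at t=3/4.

  seg 0: a=5 b=-41/4 c=0 d=9/4
  seg 1: a=-3 b=-7/2 c=27/4 d=-9/4
S(3/4) = -445/256

Δ: Δ0=-8, Δ1=1
row 1: diag=4, rhs=54; c'=1/4, d'=27/2
back: M1=27/2
M: M0=0, M1=27/2, M2=0
seg 0: a=5, c=M0/2=0, d=(M1−M0)/(6·1)=9/4, b=Δ0−h0·(2M0+M1)/6=-41/4
seg 1: a=-3, c=M1/2=27/4, d=(M2−M1)/(6·1)=-9/4, b=Δ1−h1·(2M1+M2)/6=-7/2
t_q=3/4 → seg 0, τ=3/4; S=5+-41/4·τ+0·τ²+9/4·τ³=-445/256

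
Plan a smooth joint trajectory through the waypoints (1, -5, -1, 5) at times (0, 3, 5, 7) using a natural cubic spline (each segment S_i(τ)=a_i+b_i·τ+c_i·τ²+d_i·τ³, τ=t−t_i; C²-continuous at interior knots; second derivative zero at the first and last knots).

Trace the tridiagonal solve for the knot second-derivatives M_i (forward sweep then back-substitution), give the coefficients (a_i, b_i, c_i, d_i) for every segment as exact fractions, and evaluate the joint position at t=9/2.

Δ: Δ0=-2, Δ1=2, Δ2=3
row 1: diag=10, rhs=24; c'=1/5, d'=12/5
row 2: denom=8−2·1/5=38/5; d'=(6−2·12/5)/(38/5)=3/19
back: M2=3/19
back: M1=12/5−1/5·3/19=45/19
M: M0=0, M1=45/19, M2=3/19, M3=0
seg 0: a=1, c=M0/2=0, d=(M1−M0)/(6·3)=5/38, b=Δ0−h0·(2M0+M1)/6=-121/38
seg 1: a=-5, c=M1/2=45/38, d=(M2−M1)/(6·2)=-7/38, b=Δ1−h1·(2M1+M2)/6=7/19
seg 2: a=-1, c=M2/2=3/38, d=(M3−M2)/(6·2)=-1/76, b=Δ2−h2·(2M2+M3)/6=55/19
t_q=9/2 → seg 1, τ=3/2; S=-5+7/19·τ+45/38·τ²+-7/38·τ³=-731/304

  seg 0: a=1 b=-121/38 c=0 d=5/38
  seg 1: a=-5 b=7/19 c=45/38 d=-7/38
  seg 2: a=-1 b=55/19 c=3/38 d=-1/76
S(9/2) = -731/304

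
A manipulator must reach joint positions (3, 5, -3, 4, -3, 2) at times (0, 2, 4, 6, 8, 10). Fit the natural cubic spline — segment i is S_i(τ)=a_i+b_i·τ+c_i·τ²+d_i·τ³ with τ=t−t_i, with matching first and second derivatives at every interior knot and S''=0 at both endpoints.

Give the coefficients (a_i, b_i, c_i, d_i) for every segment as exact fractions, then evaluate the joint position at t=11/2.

Δ: Δ0=1, Δ1=-4, Δ2=7/2, Δ3=-7/2, Δ4=5/2
row 1: diag=8, rhs=-30; c'=1/4, d'=-15/4
row 2: denom=8−2·1/4=15/2; d'=(45−2·-15/4)/(15/2)=7
row 3: denom=8−2·4/15=112/15; d'=(-42−2·7)/(112/15)=-15/2
row 4: denom=8−2·15/56=209/28; d'=(36−2·-15/2)/(209/28)=1428/209
back: M4=1428/209
back: M3=-15/2−15/56·1428/209=-1950/209
back: M2=7−4/15·-1950/209=1983/209
back: M1=-15/4−1/4·1983/209=-2559/418
M: M0=0, M1=-2559/418, M2=1983/209, M3=-1950/209, M4=1428/209, M5=0
seg 0: a=3, c=M0/2=0, d=(M1−M0)/(6·2)=-853/1672, b=Δ0−h0·(2M0+M1)/6=1271/418
seg 1: a=5, c=M1/2=-2559/836, d=(M2−M1)/(6·2)=2175/1672, b=Δ1−h1·(2M1+M2)/6=-644/209
seg 2: a=-3, c=M2/2=1983/418, d=(M3−M2)/(6·2)=-69/44, b=Δ2−h2·(2M2+M3)/6=119/418
seg 3: a=4, c=M3/2=-975/209, d=(M4−M3)/(6·2)=563/418, b=Δ3−h3·(2M3+M4)/6=185/418
seg 4: a=-3, c=M4/2=714/209, d=(M5−M4)/(6·2)=-119/209, b=Δ4−h4·(2M4+M5)/6=-859/418
t_q=11/2 → seg 2, τ=3/2; S=-3+119/418·τ+1983/418·τ²+-69/44·τ³=18783/6688

  seg 0: a=3 b=1271/418 c=0 d=-853/1672
  seg 1: a=5 b=-644/209 c=-2559/836 d=2175/1672
  seg 2: a=-3 b=119/418 c=1983/418 d=-69/44
  seg 3: a=4 b=185/418 c=-975/209 d=563/418
  seg 4: a=-3 b=-859/418 c=714/209 d=-119/209
S(11/2) = 18783/6688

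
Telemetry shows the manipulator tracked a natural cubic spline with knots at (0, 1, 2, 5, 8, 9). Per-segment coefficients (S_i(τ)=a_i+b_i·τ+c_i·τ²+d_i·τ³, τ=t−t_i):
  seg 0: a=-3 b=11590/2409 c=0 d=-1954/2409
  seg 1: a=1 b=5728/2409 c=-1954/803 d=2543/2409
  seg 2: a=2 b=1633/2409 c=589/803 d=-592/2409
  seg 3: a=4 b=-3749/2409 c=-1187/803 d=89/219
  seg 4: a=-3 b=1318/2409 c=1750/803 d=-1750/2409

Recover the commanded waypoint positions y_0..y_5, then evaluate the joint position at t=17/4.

y_0=-3 y_1=1 y_2=2 y_3=4 y_4=-3 y_5=-1
S(17/4) = 57037/12848

y_0 = S_0(0) = a_0 = -3
y_1 = S_1(0) = a_1 = 1
y_2 = S_2(0) = a_2 = 2
y_3 = S_3(0) = a_3 = 4
y_4 = S_4(0) = a_4 = -3
y_5 = S_4(1) = -1
t_q=17/4 is in segment 2 (τ=9/4); S_2(τ)=57037/12848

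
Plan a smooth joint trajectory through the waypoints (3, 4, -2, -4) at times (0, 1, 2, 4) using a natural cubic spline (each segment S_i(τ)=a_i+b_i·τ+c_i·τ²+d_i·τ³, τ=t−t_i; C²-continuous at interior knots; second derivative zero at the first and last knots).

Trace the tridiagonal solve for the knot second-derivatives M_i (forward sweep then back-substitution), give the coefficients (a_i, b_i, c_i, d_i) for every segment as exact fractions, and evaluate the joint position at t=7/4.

  seg 0: a=3 b=70/23 c=0 d=-47/23
  seg 1: a=4 b=-71/23 c=-141/23 d=74/23
  seg 2: a=-2 b=-131/23 c=81/23 d=-27/46
S(7/4) = -13/32

Δ: Δ0=1, Δ1=-6, Δ2=-1
row 1: diag=4, rhs=-42; c'=1/4, d'=-21/2
row 2: denom=6−1·1/4=23/4; d'=(30−1·-21/2)/(23/4)=162/23
back: M2=162/23
back: M1=-21/2−1/4·162/23=-282/23
M: M0=0, M1=-282/23, M2=162/23, M3=0
seg 0: a=3, c=M0/2=0, d=(M1−M0)/(6·1)=-47/23, b=Δ0−h0·(2M0+M1)/6=70/23
seg 1: a=4, c=M1/2=-141/23, d=(M2−M1)/(6·1)=74/23, b=Δ1−h1·(2M1+M2)/6=-71/23
seg 2: a=-2, c=M2/2=81/23, d=(M3−M2)/(6·2)=-27/46, b=Δ2−h2·(2M2+M3)/6=-131/23
t_q=7/4 → seg 1, τ=3/4; S=4+-71/23·τ+-141/23·τ²+74/23·τ³=-13/32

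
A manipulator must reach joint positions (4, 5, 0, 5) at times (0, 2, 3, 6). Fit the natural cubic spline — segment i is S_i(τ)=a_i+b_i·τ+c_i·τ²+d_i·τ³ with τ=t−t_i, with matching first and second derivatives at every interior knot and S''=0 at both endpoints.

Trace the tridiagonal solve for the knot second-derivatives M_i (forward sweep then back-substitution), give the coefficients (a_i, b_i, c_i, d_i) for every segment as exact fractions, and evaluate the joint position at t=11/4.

  seg 0: a=4 b=749/282 c=0 d=-76/141
  seg 1: a=5 b=-1075/282 c=-152/47 d=577/282
  seg 2: a=0 b=-584/141 c=273/94 d=-91/282
S(11/4) = 7129/6016

Δ: Δ0=1/2, Δ1=-5, Δ2=5/3
row 1: diag=6, rhs=-33; c'=1/6, d'=-11/2
row 2: denom=8−1·1/6=47/6; d'=(40−1·-11/2)/(47/6)=273/47
back: M2=273/47
back: M1=-11/2−1/6·273/47=-304/47
M: M0=0, M1=-304/47, M2=273/47, M3=0
seg 0: a=4, c=M0/2=0, d=(M1−M0)/(6·2)=-76/141, b=Δ0−h0·(2M0+M1)/6=749/282
seg 1: a=5, c=M1/2=-152/47, d=(M2−M1)/(6·1)=577/282, b=Δ1−h1·(2M1+M2)/6=-1075/282
seg 2: a=0, c=M2/2=273/94, d=(M3−M2)/(6·3)=-91/282, b=Δ2−h2·(2M2+M3)/6=-584/141
t_q=11/4 → seg 1, τ=3/4; S=5+-1075/282·τ+-152/47·τ²+577/282·τ³=7129/6016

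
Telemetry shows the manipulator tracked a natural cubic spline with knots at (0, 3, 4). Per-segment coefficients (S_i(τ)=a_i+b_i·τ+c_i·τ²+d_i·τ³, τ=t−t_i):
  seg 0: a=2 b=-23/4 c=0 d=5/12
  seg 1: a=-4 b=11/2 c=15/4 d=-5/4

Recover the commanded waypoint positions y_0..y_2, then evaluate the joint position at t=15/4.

y_0=2 y_1=-4 y_2=4
S(15/4) = 437/256

y_0 = S_0(0) = a_0 = 2
y_1 = S_1(0) = a_1 = -4
y_2 = S_1(1) = 4
t_q=15/4 is in segment 1 (τ=3/4); S_1(τ)=437/256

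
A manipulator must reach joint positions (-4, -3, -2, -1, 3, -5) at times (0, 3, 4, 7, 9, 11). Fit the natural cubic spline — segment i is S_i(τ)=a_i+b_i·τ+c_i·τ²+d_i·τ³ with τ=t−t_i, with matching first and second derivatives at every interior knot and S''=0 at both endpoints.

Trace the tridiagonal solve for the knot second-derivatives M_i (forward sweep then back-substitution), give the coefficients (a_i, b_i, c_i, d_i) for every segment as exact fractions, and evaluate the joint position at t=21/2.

  seg 0: a=-4 b=-4/351 c=0 d=121/3159
  seg 1: a=-3 b=359/351 c=121/351 d=-43/117
  seg 2: a=-2 b=214/351 c=-266/351 d=701/3159
  seg 3: a=-1 b=721/351 c=145/117 d=-889/1404
  seg 4: a=3 b=-206/351 c=-599/234 d=599/1404
S(21/2) = -8237/3744

Δ: Δ0=1/3, Δ1=1, Δ2=1/3, Δ3=2, Δ4=-4
row 1: diag=8, rhs=4; c'=1/8, d'=1/2
row 2: denom=8−1·1/8=63/8; d'=(-4−1·1/2)/(63/8)=-4/7
row 3: denom=10−3·8/21=62/7; d'=(10−3·-4/7)/(62/7)=41/31
row 4: denom=8−2·7/31=234/31; d'=(-36−2·41/31)/(234/31)=-599/117
back: M4=-599/117
back: M3=41/31−7/31·-599/117=290/117
back: M2=-4/7−8/21·290/117=-532/351
back: M1=1/2−1/8·-532/351=242/351
M: M0=0, M1=242/351, M2=-532/351, M3=290/117, M4=-599/117, M5=0
seg 0: a=-4, c=M0/2=0, d=(M1−M0)/(6·3)=121/3159, b=Δ0−h0·(2M0+M1)/6=-4/351
seg 1: a=-3, c=M1/2=121/351, d=(M2−M1)/(6·1)=-43/117, b=Δ1−h1·(2M1+M2)/6=359/351
seg 2: a=-2, c=M2/2=-266/351, d=(M3−M2)/(6·3)=701/3159, b=Δ2−h2·(2M2+M3)/6=214/351
seg 3: a=-1, c=M3/2=145/117, d=(M4−M3)/(6·2)=-889/1404, b=Δ3−h3·(2M3+M4)/6=721/351
seg 4: a=3, c=M4/2=-599/234, d=(M5−M4)/(6·2)=599/1404, b=Δ4−h4·(2M4+M5)/6=-206/351
t_q=21/2 → seg 4, τ=3/2; S=3+-206/351·τ+-599/234·τ²+599/1404·τ³=-8237/3744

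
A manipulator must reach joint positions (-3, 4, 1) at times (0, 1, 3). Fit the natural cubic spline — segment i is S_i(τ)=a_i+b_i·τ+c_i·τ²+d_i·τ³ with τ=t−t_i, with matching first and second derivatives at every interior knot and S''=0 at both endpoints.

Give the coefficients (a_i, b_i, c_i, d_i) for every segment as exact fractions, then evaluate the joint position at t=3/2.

  seg 0: a=-3 b=101/12 c=0 d=-17/12
  seg 1: a=4 b=25/6 c=-17/4 d=17/24
S(3/2) = 327/64

Δ: Δ0=7, Δ1=-3/2
row 1: diag=6, rhs=-51; c'=1/3, d'=-17/2
back: M1=-17/2
M: M0=0, M1=-17/2, M2=0
seg 0: a=-3, c=M0/2=0, d=(M1−M0)/(6·1)=-17/12, b=Δ0−h0·(2M0+M1)/6=101/12
seg 1: a=4, c=M1/2=-17/4, d=(M2−M1)/(6·2)=17/24, b=Δ1−h1·(2M1+M2)/6=25/6
t_q=3/2 → seg 1, τ=1/2; S=4+25/6·τ+-17/4·τ²+17/24·τ³=327/64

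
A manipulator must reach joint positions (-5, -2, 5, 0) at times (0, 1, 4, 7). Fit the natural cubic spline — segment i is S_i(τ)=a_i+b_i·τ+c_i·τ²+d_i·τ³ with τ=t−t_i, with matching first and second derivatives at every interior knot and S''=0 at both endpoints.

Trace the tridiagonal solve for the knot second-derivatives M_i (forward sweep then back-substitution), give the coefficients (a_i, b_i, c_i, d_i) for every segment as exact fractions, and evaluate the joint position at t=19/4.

  seg 0: a=-5 b=257/87 c=0 d=4/87
  seg 1: a=-2 b=269/87 c=4/29 d=-34/261
  seg 2: a=5 b=35/87 c=-30/29 d=10/87
S(19/4) = 4425/928

Δ: Δ0=3, Δ1=7/3, Δ2=-5/3
row 1: diag=8, rhs=-4; c'=3/8, d'=-1/2
row 2: denom=12−3·3/8=87/8; d'=(-24−3·-1/2)/(87/8)=-60/29
back: M2=-60/29
back: M1=-1/2−3/8·-60/29=8/29
M: M0=0, M1=8/29, M2=-60/29, M3=0
seg 0: a=-5, c=M0/2=0, d=(M1−M0)/(6·1)=4/87, b=Δ0−h0·(2M0+M1)/6=257/87
seg 1: a=-2, c=M1/2=4/29, d=(M2−M1)/(6·3)=-34/261, b=Δ1−h1·(2M1+M2)/6=269/87
seg 2: a=5, c=M2/2=-30/29, d=(M3−M2)/(6·3)=10/87, b=Δ2−h2·(2M2+M3)/6=35/87
t_q=19/4 → seg 2, τ=3/4; S=5+35/87·τ+-30/29·τ²+10/87·τ³=4425/928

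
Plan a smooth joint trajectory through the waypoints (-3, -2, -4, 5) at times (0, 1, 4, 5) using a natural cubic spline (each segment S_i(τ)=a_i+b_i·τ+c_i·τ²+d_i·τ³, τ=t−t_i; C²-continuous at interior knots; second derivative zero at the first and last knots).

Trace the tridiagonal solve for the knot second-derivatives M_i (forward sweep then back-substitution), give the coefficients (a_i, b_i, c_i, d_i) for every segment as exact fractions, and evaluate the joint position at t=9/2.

  seg 0: a=-3 b=292/165 c=0 d=-127/165
  seg 1: a=-2 b=-89/165 c=-127/55 d=34/45
  seg 2: a=-4 b=991/165 c=247/55 d=-247/165
S(9/2) = -27/440

Δ: Δ0=1, Δ1=-2/3, Δ2=9
row 1: diag=8, rhs=-10; c'=3/8, d'=-5/4
row 2: denom=8−3·3/8=55/8; d'=(58−3·-5/4)/(55/8)=494/55
back: M2=494/55
back: M1=-5/4−3/8·494/55=-254/55
M: M0=0, M1=-254/55, M2=494/55, M3=0
seg 0: a=-3, c=M0/2=0, d=(M1−M0)/(6·1)=-127/165, b=Δ0−h0·(2M0+M1)/6=292/165
seg 1: a=-2, c=M1/2=-127/55, d=(M2−M1)/(6·3)=34/45, b=Δ1−h1·(2M1+M2)/6=-89/165
seg 2: a=-4, c=M2/2=247/55, d=(M3−M2)/(6·1)=-247/165, b=Δ2−h2·(2M2+M3)/6=991/165
t_q=9/2 → seg 2, τ=1/2; S=-4+991/165·τ+247/55·τ²+-247/165·τ³=-27/440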